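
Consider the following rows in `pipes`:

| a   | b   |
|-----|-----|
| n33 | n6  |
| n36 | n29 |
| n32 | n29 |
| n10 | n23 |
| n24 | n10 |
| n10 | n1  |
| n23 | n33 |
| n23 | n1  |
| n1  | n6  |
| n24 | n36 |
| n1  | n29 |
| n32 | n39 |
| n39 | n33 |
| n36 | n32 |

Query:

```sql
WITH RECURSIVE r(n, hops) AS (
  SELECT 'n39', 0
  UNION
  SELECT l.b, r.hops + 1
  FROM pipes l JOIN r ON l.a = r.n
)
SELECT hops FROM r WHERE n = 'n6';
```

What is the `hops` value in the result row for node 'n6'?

2

Base: (n39, hops=0).
Iteration 1: edges from {n39} -> (n33, hops=1).
Iteration 2: edges from {n33} -> (n6, hops=2).
Iteration 3: no outgoing edges from {n6}; recursion stops.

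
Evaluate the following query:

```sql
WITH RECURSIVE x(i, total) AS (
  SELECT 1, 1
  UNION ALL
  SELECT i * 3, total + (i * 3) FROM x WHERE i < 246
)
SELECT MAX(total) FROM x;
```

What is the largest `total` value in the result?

1093

Base: i=1, total=1.
Iteration 1: 1 < 246 holds -> i = 1 * 3 = 3, total = 1 + 3 = 4.
Iteration 2: 3 < 246 holds -> i = 3 * 3 = 9, total = 4 + 9 = 13.
Iteration 3: 9 < 246 holds -> i = 9 * 3 = 27, total = 13 + 27 = 40.
Iteration 4: 27 < 246 holds -> i = 27 * 3 = 81, total = 40 + 81 = 121.
Iteration 5: 81 < 246 holds -> i = 81 * 3 = 243, total = 121 + 243 = 364.
Iteration 6: 243 < 246 holds -> i = 243 * 3 = 729, total = 364 + 729 = 1093.
Iteration 7: 729 < 246 fails; recursion stops.
total values: 1, 4, 13, 40, 121, 364, 1093; the maximum is 1093.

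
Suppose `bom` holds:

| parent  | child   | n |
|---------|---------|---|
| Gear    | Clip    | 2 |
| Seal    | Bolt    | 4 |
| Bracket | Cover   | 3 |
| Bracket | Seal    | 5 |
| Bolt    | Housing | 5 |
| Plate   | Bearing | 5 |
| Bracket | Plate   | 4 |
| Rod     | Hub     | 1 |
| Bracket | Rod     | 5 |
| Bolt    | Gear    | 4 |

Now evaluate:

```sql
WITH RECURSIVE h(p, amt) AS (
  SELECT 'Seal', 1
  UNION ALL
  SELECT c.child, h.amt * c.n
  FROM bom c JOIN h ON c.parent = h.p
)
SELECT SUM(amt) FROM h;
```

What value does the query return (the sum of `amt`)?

Base: (Seal, amt=1).
Iteration 1: components of {Seal} -> Bolt = 1*4 = 4.
Iteration 2: components of {Bolt} -> Gear = 4*4 = 16, Housing = 4*5 = 20.
Iteration 3: components of {Gear,Housing} -> Clip = 16*2 = 32.
Iteration 4: no further components; recursion stops.
SUM(amt) = 1 + 4 + 16 + 20 + 32 = 73.

73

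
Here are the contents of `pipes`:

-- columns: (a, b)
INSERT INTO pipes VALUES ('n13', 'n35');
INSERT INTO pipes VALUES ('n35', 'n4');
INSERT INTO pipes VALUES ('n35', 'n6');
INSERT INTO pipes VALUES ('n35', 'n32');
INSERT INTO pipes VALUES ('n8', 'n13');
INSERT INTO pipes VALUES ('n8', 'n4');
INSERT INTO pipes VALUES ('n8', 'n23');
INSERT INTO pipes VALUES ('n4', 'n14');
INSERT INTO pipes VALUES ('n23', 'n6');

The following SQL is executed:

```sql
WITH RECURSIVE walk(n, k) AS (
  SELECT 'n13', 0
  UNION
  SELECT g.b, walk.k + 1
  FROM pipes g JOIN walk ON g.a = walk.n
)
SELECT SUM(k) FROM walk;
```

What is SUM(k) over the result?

10

Base: (n13, k=0).
Iteration 1: edges from {n13} -> (n35, k=1).
Iteration 2: edges from {n35} -> (n32, k=2), (n4, k=2), (n6, k=2).
Iteration 3: edges from {n32,n4,n6} -> (n14, k=3).
Iteration 4: no outgoing edges from {n14}; recursion stops.
SUM(k) = 0 + 1 + 2 + 2 + 2 + 3 = 10.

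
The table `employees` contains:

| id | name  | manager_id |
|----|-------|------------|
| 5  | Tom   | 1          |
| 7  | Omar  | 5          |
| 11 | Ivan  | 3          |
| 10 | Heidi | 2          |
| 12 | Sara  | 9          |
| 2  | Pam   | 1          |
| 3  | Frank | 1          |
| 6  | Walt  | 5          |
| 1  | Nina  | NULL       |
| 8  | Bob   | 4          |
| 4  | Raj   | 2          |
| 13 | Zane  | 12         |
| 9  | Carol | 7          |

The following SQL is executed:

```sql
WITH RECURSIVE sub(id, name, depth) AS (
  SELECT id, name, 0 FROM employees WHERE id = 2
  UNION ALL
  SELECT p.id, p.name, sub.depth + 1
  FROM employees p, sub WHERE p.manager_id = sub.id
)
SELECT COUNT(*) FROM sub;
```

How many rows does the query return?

4

Base: id=2 (Pam) at depth 0.
Iteration 1: rows with manager_id in {2} -> Raj (id 4, depth 1), Heidi (id 10, depth 1).
Iteration 2: rows with manager_id in {4,10} -> Bob (id 8, depth 2).
Iteration 3: no rows with manager_id in {8}; recursion stops.
Total rows emitted: 4.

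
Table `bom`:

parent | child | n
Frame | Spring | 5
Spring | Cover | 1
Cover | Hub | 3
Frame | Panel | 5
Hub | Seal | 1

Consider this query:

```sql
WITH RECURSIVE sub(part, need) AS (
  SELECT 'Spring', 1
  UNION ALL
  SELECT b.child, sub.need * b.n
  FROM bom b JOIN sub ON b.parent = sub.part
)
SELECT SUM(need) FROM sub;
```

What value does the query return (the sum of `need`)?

Base: (Spring, need=1).
Iteration 1: components of {Spring} -> Cover = 1*1 = 1.
Iteration 2: components of {Cover} -> Hub = 1*3 = 3.
Iteration 3: components of {Hub} -> Seal = 3*1 = 3.
Iteration 4: no further components; recursion stops.
SUM(need) = 1 + 1 + 3 + 3 = 8.

8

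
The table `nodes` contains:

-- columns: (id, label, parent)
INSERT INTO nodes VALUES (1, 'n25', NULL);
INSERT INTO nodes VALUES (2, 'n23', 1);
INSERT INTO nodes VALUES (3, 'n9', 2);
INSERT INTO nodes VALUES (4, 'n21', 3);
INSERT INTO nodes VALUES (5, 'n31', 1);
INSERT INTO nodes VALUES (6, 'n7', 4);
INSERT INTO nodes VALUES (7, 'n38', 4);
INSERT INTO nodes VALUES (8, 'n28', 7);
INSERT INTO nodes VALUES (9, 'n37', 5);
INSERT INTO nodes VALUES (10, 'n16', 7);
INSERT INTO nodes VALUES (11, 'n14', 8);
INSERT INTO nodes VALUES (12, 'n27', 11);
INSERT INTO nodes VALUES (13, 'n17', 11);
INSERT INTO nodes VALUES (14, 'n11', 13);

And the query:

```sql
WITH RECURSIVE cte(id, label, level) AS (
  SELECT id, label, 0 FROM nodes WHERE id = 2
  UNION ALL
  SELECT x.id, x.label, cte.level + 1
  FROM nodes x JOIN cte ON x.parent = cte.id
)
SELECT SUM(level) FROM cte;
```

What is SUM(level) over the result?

Base: id=2 (n23) at level 0.
Iteration 1: rows with parent in {2} -> n9 (id 3, level 1).
Iteration 2: rows with parent in {3} -> n21 (id 4, level 2).
Iteration 3: rows with parent in {4} -> n7 (id 6, level 3), n38 (id 7, level 3).
Iteration 4: rows with parent in {6,7} -> n28 (id 8, level 4), n16 (id 10, level 4).
Iteration 5: rows with parent in {8,10} -> n14 (id 11, level 5).
Iteration 6: rows with parent in {11} -> n27 (id 12, level 6), n17 (id 13, level 6).
Iteration 7: rows with parent in {12,13} -> n11 (id 14, level 7).
Iteration 8: no rows with parent in {14}; recursion stops.
SUM(level) = 0 + 1 + 2 + 3 + 3 + 4 + 4 + 5 + 6 + 6 + 7 = 41.

41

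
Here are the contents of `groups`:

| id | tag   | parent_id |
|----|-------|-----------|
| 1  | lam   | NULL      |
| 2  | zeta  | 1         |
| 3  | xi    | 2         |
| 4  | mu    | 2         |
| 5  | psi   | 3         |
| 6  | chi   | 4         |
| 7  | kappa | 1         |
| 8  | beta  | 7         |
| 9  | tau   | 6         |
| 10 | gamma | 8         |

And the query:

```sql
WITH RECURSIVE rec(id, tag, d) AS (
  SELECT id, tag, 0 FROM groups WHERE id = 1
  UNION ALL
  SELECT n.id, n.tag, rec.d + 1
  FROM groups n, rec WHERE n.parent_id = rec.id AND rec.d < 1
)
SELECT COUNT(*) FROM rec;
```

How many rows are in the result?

Base: id=1 (lam) at d 0.
Iteration 1: rows with parent_id in {1} -> zeta (id 2, d 1), kappa (id 7, d 1).
Iteration 2: d < 1 fails for all current rows; recursion stops.
Total rows emitted: 3.

3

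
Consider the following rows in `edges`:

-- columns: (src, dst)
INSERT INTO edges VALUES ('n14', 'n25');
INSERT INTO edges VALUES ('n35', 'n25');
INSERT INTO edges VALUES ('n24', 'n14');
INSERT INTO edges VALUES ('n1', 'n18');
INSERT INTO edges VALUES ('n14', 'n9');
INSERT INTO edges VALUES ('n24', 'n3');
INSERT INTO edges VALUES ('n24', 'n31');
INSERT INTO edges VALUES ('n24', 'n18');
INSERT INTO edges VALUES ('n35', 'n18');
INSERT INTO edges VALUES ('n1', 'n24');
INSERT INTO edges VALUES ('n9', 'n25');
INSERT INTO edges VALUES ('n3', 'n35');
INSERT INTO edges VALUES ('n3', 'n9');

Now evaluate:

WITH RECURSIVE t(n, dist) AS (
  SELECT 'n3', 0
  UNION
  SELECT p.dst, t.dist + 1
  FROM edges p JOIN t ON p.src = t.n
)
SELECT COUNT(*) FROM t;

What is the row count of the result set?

5

Base: (n3, dist=0).
Iteration 1: edges from {n3} -> (n35, dist=1), (n9, dist=1).
Iteration 2: edges from {n35,n9} -> (n18, dist=2), (n25, dist=2). [UNION drops 1 duplicate row(s)]
Iteration 3: no outgoing edges from {n18,n25}; recursion stops.
Total rows emitted: 5.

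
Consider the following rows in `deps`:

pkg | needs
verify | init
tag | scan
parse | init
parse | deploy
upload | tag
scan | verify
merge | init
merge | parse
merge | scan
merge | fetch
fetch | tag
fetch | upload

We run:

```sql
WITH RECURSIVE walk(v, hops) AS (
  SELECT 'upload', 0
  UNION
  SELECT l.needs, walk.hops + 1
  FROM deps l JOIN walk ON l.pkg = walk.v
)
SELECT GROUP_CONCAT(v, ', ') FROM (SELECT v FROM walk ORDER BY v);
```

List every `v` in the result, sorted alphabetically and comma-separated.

Base: (upload, hops=0).
Iteration 1: edges from {upload} -> (tag, hops=1).
Iteration 2: edges from {tag} -> (scan, hops=2).
Iteration 3: edges from {scan} -> (verify, hops=3).
Iteration 4: edges from {verify} -> (init, hops=4).
Iteration 5: no outgoing edges from {init}; recursion stops.

init, scan, tag, upload, verify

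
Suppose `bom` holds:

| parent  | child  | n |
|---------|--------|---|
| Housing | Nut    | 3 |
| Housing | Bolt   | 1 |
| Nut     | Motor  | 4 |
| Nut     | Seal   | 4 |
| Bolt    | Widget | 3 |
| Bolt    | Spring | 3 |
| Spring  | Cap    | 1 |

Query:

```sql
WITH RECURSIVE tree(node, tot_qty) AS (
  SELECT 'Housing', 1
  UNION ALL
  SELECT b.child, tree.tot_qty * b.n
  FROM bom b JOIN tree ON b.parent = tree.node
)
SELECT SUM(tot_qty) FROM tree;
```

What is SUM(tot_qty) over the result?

Base: (Housing, tot_qty=1).
Iteration 1: components of {Housing} -> Bolt = 1*1 = 1, Nut = 1*3 = 3.
Iteration 2: components of {Bolt,Nut} -> Motor = 3*4 = 12, Seal = 3*4 = 12, Spring = 1*3 = 3, Widget = 1*3 = 3.
Iteration 3: components of {Motor,Seal,Spring,Widget} -> Cap = 3*1 = 3.
Iteration 4: no further components; recursion stops.
SUM(tot_qty) = 1 + 3 + 1 + 12 + 12 + 3 + 3 + 3 = 38.

38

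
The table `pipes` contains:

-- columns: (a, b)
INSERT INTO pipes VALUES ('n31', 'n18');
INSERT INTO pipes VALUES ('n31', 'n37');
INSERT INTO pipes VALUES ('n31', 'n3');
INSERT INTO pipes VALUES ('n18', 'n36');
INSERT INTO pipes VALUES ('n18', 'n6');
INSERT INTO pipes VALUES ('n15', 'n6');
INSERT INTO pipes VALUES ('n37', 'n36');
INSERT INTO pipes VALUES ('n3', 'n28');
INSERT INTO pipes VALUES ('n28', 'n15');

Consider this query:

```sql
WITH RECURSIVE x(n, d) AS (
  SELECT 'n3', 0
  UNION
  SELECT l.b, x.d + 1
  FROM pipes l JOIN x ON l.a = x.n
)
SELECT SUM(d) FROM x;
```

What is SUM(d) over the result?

6

Base: (n3, d=0).
Iteration 1: edges from {n3} -> (n28, d=1).
Iteration 2: edges from {n28} -> (n15, d=2).
Iteration 3: edges from {n15} -> (n6, d=3).
Iteration 4: no outgoing edges from {n6}; recursion stops.
SUM(d) = 0 + 1 + 2 + 3 = 6.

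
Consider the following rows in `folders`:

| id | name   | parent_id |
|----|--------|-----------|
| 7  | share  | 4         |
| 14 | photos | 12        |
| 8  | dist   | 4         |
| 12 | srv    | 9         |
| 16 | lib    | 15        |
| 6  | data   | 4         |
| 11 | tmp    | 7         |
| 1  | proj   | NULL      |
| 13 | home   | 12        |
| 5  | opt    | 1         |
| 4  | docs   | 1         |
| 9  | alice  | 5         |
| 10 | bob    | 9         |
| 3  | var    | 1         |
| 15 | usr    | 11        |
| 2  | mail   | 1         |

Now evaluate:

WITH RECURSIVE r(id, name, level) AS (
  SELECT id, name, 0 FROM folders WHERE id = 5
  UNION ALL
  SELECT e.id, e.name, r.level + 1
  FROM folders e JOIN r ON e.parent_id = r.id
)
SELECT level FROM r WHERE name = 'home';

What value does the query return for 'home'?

3

Base: id=5 (opt) at level 0.
Iteration 1: rows with parent_id in {5} -> alice (id 9, level 1).
Iteration 2: rows with parent_id in {9} -> bob (id 10, level 2), srv (id 12, level 2).
Iteration 3: rows with parent_id in {10,12} -> home (id 13, level 3), photos (id 14, level 3).
Iteration 4: no rows with parent_id in {13,14}; recursion stops.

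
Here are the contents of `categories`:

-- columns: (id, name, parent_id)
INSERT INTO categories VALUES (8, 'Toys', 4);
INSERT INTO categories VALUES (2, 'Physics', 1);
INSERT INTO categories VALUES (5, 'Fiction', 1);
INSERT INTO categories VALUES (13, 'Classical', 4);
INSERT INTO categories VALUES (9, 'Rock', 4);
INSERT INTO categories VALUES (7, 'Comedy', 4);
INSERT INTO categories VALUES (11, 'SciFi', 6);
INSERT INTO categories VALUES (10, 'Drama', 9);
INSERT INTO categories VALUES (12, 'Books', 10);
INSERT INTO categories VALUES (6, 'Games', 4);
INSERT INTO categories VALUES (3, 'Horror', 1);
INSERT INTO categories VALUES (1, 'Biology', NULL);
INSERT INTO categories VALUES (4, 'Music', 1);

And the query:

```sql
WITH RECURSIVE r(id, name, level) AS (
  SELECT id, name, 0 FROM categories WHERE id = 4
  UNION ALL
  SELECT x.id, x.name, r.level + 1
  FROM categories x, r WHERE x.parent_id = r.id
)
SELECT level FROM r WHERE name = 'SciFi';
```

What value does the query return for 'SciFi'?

2

Base: id=4 (Music) at level 0.
Iteration 1: rows with parent_id in {4} -> Games (id 6, level 1), Comedy (id 7, level 1), Toys (id 8, level 1), Rock (id 9, level 1), Classical (id 13, level 1).
Iteration 2: rows with parent_id in {6,7,8,9,13} -> Drama (id 10, level 2), SciFi (id 11, level 2).
Iteration 3: rows with parent_id in {10,11} -> Books (id 12, level 3).
Iteration 4: no rows with parent_id in {12}; recursion stops.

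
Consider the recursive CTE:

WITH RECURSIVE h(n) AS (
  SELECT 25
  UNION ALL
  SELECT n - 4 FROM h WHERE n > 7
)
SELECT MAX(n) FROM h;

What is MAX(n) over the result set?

Base: n=25.
Iteration 1: 25 > 7 holds -> n = 25 - 4 = 21.
Iteration 2: 21 > 7 holds -> n = 21 - 4 = 17.
Iteration 3: 17 > 7 holds -> n = 17 - 4 = 13.
Iteration 4: 13 > 7 holds -> n = 13 - 4 = 9.
Iteration 5: 9 > 7 holds -> n = 9 - 4 = 5.
Iteration 6: 5 > 7 fails; recursion stops.
n values: 25, 21, 17, 13, 9, 5; the maximum is 25.

25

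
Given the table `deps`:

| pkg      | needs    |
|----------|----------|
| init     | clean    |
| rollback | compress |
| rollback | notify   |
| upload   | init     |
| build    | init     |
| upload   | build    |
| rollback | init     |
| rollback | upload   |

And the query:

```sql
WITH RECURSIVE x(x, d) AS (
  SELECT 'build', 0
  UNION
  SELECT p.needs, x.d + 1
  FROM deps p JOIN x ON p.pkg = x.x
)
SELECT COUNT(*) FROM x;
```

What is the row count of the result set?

3

Base: (build, d=0).
Iteration 1: edges from {build} -> (init, d=1).
Iteration 2: edges from {init} -> (clean, d=2).
Iteration 3: no outgoing edges from {clean}; recursion stops.
Total rows emitted: 3.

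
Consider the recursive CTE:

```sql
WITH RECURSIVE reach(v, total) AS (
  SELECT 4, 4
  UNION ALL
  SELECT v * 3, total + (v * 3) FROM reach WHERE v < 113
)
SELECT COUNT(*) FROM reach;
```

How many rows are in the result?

Base: v=4, total=4.
Iteration 1: 4 < 113 holds -> v = 4 * 3 = 12, total = 4 + 12 = 16.
Iteration 2: 12 < 113 holds -> v = 12 * 3 = 36, total = 16 + 36 = 52.
Iteration 3: 36 < 113 holds -> v = 36 * 3 = 108, total = 52 + 108 = 160.
Iteration 4: 108 < 113 holds -> v = 108 * 3 = 324, total = 160 + 324 = 484.
Iteration 5: 324 < 113 fails; recursion stops.
Total rows emitted: 5.

5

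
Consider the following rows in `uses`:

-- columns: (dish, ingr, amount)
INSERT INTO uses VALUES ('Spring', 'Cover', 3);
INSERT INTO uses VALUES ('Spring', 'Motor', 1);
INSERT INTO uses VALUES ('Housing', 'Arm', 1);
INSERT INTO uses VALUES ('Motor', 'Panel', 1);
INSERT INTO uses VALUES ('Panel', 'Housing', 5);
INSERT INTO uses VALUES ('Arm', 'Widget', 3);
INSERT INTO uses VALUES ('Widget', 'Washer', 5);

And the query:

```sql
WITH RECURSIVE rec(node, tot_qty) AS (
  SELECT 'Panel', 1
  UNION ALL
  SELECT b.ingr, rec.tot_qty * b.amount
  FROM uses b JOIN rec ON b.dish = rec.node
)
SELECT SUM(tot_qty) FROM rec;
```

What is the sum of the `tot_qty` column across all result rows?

Base: (Panel, tot_qty=1).
Iteration 1: components of {Panel} -> Housing = 1*5 = 5.
Iteration 2: components of {Housing} -> Arm = 5*1 = 5.
Iteration 3: components of {Arm} -> Widget = 5*3 = 15.
Iteration 4: components of {Widget} -> Washer = 15*5 = 75.
Iteration 5: no further components; recursion stops.
SUM(tot_qty) = 1 + 5 + 5 + 15 + 75 = 101.

101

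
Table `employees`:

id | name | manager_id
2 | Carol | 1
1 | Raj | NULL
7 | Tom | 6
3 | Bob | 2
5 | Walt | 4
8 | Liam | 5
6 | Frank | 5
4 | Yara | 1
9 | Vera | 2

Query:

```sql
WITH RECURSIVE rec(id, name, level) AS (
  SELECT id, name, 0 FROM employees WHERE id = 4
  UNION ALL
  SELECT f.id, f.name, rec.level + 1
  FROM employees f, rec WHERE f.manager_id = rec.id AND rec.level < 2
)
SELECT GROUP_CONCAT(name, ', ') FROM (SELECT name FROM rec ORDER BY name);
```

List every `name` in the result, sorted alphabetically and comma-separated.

Frank, Liam, Walt, Yara

Base: id=4 (Yara) at level 0.
Iteration 1: rows with manager_id in {4} -> Walt (id 5, level 1).
Iteration 2: rows with manager_id in {5} -> Frank (id 6, level 2), Liam (id 8, level 2).
Iteration 3: level < 2 fails for all current rows; recursion stops.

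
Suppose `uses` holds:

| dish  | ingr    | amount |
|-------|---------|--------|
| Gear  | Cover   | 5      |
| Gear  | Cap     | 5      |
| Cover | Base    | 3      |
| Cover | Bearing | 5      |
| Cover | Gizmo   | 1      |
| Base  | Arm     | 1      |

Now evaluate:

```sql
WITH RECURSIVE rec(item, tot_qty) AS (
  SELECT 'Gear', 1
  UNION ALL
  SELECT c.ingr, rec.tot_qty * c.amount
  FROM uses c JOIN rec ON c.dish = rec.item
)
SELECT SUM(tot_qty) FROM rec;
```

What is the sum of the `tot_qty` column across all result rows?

Base: (Gear, tot_qty=1).
Iteration 1: components of {Gear} -> Cap = 1*5 = 5, Cover = 1*5 = 5.
Iteration 2: components of {Cap,Cover} -> Base = 5*3 = 15, Bearing = 5*5 = 25, Gizmo = 5*1 = 5.
Iteration 3: components of {Base,Bearing,Gizmo} -> Arm = 15*1 = 15.
Iteration 4: no further components; recursion stops.
SUM(tot_qty) = 1 + 5 + 5 + 15 + 25 + 5 + 15 = 71.

71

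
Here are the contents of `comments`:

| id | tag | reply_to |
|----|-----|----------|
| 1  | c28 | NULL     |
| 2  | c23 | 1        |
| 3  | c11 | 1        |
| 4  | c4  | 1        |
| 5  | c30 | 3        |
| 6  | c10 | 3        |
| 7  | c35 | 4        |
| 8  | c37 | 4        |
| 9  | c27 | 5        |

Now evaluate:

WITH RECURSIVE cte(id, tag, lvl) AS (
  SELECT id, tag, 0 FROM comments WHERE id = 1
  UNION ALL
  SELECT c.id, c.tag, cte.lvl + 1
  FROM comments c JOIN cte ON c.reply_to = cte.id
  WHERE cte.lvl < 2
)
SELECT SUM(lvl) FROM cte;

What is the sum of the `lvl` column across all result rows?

Base: id=1 (c28) at lvl 0.
Iteration 1: rows with reply_to in {1} -> c23 (id 2, lvl 1), c11 (id 3, lvl 1), c4 (id 4, lvl 1).
Iteration 2: rows with reply_to in {2,3,4} -> c30 (id 5, lvl 2), c10 (id 6, lvl 2), c35 (id 7, lvl 2), c37 (id 8, lvl 2).
Iteration 3: lvl < 2 fails for all current rows; recursion stops.
SUM(lvl) = 0 + 1 + 1 + 1 + 2 + 2 + 2 + 2 = 11.

11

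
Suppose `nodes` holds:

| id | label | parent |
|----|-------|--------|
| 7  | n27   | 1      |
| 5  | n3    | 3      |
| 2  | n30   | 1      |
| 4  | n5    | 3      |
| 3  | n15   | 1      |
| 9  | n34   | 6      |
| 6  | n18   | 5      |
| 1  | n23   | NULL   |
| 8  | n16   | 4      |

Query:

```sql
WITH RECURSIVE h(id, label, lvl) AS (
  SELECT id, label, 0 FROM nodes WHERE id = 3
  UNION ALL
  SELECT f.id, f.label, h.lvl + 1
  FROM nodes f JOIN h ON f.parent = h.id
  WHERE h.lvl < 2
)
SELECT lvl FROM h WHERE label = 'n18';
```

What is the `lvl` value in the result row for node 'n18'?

Base: id=3 (n15) at lvl 0.
Iteration 1: rows with parent in {3} -> n5 (id 4, lvl 1), n3 (id 5, lvl 1).
Iteration 2: rows with parent in {4,5} -> n18 (id 6, lvl 2), n16 (id 8, lvl 2).
Iteration 3: lvl < 2 fails for all current rows; recursion stops.

2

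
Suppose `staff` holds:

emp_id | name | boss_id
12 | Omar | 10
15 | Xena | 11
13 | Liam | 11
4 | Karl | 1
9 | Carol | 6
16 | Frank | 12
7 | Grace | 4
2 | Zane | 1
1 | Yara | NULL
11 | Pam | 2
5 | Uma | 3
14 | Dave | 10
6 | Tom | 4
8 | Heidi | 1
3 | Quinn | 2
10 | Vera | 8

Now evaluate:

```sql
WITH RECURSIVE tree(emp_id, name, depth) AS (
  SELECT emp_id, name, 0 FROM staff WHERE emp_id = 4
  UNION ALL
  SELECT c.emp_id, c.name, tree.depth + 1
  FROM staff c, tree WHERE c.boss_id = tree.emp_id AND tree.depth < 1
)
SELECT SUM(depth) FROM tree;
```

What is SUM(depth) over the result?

2

Base: emp_id=4 (Karl) at depth 0.
Iteration 1: rows with boss_id in {4} -> Tom (id 6, depth 1), Grace (id 7, depth 1).
Iteration 2: depth < 1 fails for all current rows; recursion stops.
SUM(depth) = 0 + 1 + 1 = 2.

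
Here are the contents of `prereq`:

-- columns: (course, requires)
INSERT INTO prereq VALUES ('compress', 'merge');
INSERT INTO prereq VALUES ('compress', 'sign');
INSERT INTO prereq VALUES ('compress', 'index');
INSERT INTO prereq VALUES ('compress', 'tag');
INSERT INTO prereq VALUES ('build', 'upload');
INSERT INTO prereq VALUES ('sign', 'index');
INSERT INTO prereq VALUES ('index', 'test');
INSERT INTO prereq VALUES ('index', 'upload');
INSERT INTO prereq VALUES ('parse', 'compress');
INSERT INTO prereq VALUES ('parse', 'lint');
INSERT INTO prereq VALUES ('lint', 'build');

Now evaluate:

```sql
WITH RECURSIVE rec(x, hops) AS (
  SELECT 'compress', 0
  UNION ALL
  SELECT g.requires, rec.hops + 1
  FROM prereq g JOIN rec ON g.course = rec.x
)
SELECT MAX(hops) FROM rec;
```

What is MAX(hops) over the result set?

3

Base: (compress, hops=0).
Iteration 1: edges from {compress} -> (index, hops=1), (merge, hops=1), (sign, hops=1), (tag, hops=1).
Iteration 2: edges from {index,merge,sign,tag} -> (index, hops=2), (test, hops=2), (upload, hops=2).
Iteration 3: edges from {index,test,upload} -> (test, hops=3), (upload, hops=3).
Iteration 4: no outgoing edges from {test,upload}; recursion stops.
hops values: 0, 1, 1, 1, 1, 2, 2, 2, 3, 3; the maximum is 3.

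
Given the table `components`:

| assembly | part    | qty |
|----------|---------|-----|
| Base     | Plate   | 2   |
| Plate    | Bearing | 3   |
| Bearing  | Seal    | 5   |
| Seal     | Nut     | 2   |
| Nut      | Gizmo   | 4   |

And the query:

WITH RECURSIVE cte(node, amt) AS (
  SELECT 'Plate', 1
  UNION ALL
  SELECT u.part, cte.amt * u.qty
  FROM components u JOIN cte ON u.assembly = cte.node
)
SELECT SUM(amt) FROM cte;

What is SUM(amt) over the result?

Base: (Plate, amt=1).
Iteration 1: components of {Plate} -> Bearing = 1*3 = 3.
Iteration 2: components of {Bearing} -> Seal = 3*5 = 15.
Iteration 3: components of {Seal} -> Nut = 15*2 = 30.
Iteration 4: components of {Nut} -> Gizmo = 30*4 = 120.
Iteration 5: no further components; recursion stops.
SUM(amt) = 1 + 3 + 15 + 30 + 120 = 169.

169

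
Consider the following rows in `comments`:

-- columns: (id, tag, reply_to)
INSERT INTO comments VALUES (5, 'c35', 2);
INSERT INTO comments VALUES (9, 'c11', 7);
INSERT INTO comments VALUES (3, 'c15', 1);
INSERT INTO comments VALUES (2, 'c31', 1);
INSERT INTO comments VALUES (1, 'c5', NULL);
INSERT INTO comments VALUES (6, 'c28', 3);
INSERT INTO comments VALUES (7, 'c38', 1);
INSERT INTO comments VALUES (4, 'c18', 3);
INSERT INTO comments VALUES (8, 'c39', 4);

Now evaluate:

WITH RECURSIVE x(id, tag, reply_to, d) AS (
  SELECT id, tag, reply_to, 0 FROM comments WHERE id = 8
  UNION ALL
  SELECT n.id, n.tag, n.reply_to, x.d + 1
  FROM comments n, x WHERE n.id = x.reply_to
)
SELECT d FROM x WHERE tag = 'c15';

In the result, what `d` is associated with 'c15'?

2

Base: id=8 (c39), reply_to=4, d 0.
Iteration 1: join on id=4 -> c18 (id 4, reply_to=3, d 1).
Iteration 2: join on id=3 -> c15 (id 3, reply_to=1, d 2).
Iteration 3: join on id=1 -> c5 (id 1, reply_to=NULL, d 3).
Iteration 4: reply_to is NULL; no match; recursion stops.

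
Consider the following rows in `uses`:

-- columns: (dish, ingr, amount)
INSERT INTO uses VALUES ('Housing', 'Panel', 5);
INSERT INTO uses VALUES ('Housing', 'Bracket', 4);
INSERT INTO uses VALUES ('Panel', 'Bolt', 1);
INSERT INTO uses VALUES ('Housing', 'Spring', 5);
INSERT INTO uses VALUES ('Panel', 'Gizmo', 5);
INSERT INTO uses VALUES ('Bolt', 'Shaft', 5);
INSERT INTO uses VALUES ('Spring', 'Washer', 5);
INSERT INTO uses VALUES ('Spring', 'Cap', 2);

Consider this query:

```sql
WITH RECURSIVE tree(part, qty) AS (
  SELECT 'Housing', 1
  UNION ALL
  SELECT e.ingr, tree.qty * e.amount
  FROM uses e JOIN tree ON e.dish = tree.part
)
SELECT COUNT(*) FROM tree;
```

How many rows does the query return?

9

Base: (Housing, qty=1).
Iteration 1: components of {Housing} -> Bracket = 1*4 = 4, Panel = 1*5 = 5, Spring = 1*5 = 5.
Iteration 2: components of {Bracket,Panel,Spring} -> Bolt = 5*1 = 5, Cap = 5*2 = 10, Gizmo = 5*5 = 25, Washer = 5*5 = 25.
Iteration 3: components of {Bolt,Cap,Gizmo,Washer} -> Shaft = 5*5 = 25.
Iteration 4: no further components; recursion stops.
Total rows emitted: 9.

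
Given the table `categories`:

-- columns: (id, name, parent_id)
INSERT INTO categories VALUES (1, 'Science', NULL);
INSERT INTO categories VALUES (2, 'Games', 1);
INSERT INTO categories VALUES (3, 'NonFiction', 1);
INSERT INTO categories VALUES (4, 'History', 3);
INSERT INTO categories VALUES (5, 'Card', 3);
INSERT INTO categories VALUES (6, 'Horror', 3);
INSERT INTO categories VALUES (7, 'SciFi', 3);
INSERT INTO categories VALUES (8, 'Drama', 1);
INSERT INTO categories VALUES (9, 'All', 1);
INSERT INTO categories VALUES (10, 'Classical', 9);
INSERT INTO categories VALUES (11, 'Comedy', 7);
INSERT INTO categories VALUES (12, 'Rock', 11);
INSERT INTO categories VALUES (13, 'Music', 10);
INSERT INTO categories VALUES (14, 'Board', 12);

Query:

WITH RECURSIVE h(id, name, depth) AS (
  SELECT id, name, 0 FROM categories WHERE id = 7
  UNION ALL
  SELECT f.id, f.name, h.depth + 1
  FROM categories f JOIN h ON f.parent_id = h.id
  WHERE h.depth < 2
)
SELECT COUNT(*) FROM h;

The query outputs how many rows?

3

Base: id=7 (SciFi) at depth 0.
Iteration 1: rows with parent_id in {7} -> Comedy (id 11, depth 1).
Iteration 2: rows with parent_id in {11} -> Rock (id 12, depth 2).
Iteration 3: depth < 2 fails for all current rows; recursion stops.
Total rows emitted: 3.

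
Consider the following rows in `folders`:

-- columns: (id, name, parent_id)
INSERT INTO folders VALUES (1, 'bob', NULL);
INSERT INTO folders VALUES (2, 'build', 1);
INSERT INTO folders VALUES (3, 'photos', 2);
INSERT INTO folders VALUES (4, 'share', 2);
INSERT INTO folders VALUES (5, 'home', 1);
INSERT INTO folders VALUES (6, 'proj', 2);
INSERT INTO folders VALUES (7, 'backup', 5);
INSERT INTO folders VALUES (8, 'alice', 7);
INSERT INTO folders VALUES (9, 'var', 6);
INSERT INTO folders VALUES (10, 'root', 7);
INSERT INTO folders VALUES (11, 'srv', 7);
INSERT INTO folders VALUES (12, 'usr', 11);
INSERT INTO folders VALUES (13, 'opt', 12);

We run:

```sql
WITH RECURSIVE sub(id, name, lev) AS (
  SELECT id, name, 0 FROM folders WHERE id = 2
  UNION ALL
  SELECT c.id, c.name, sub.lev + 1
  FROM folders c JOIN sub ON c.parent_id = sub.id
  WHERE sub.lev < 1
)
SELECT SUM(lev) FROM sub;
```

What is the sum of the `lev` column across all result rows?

3

Base: id=2 (build) at lev 0.
Iteration 1: rows with parent_id in {2} -> photos (id 3, lev 1), share (id 4, lev 1), proj (id 6, lev 1).
Iteration 2: lev < 1 fails for all current rows; recursion stops.
SUM(lev) = 0 + 1 + 1 + 1 = 3.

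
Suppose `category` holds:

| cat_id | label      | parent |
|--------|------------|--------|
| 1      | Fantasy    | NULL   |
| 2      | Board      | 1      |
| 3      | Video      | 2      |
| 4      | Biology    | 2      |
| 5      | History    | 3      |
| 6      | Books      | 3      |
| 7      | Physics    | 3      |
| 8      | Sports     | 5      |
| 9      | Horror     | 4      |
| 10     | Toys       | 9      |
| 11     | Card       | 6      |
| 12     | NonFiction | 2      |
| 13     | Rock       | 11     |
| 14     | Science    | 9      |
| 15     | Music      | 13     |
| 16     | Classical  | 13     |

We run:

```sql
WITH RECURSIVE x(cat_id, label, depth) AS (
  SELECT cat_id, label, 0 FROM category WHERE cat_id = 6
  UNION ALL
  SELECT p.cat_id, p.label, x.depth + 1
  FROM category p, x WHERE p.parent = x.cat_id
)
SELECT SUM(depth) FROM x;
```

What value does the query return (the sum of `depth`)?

Base: cat_id=6 (Books) at depth 0.
Iteration 1: rows with parent in {6} -> Card (id 11, depth 1).
Iteration 2: rows with parent in {11} -> Rock (id 13, depth 2).
Iteration 3: rows with parent in {13} -> Music (id 15, depth 3), Classical (id 16, depth 3).
Iteration 4: no rows with parent in {15,16}; recursion stops.
SUM(depth) = 0 + 1 + 2 + 3 + 3 = 9.

9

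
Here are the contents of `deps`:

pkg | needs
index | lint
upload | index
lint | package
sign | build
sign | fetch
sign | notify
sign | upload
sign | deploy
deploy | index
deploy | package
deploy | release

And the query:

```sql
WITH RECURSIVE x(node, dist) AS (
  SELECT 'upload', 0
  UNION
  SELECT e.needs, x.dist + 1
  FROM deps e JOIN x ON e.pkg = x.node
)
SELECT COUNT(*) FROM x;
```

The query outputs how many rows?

4

Base: (upload, dist=0).
Iteration 1: edges from {upload} -> (index, dist=1).
Iteration 2: edges from {index} -> (lint, dist=2).
Iteration 3: edges from {lint} -> (package, dist=3).
Iteration 4: no outgoing edges from {package}; recursion stops.
Total rows emitted: 4.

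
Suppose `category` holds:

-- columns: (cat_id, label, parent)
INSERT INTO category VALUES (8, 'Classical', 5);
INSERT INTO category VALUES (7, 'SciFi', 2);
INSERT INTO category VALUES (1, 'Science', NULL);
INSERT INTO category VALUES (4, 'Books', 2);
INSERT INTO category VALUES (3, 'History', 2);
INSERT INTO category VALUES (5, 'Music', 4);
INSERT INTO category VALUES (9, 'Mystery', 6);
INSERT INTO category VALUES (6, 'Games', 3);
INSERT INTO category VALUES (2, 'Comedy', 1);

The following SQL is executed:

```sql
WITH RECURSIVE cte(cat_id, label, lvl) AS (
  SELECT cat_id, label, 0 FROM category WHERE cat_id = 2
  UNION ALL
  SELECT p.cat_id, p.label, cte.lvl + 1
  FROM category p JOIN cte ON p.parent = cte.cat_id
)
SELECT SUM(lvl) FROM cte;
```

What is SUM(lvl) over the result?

Base: cat_id=2 (Comedy) at lvl 0.
Iteration 1: rows with parent in {2} -> History (id 3, lvl 1), Books (id 4, lvl 1), SciFi (id 7, lvl 1).
Iteration 2: rows with parent in {3,4,7} -> Music (id 5, lvl 2), Games (id 6, lvl 2).
Iteration 3: rows with parent in {5,6} -> Classical (id 8, lvl 3), Mystery (id 9, lvl 3).
Iteration 4: no rows with parent in {8,9}; recursion stops.
SUM(lvl) = 0 + 1 + 1 + 1 + 2 + 2 + 3 + 3 = 13.

13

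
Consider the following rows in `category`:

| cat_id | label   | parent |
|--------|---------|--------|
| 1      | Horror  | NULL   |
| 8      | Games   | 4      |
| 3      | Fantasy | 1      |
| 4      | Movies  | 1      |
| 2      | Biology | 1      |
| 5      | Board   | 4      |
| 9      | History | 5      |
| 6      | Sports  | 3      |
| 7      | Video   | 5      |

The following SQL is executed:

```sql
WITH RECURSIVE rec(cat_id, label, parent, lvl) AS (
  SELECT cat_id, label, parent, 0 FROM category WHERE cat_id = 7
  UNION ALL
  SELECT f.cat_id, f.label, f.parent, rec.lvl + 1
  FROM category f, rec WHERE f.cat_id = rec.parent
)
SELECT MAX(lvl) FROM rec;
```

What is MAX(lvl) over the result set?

3

Base: cat_id=7 (Video), parent=5, lvl 0.
Iteration 1: join on cat_id=5 -> Board (id 5, parent=4, lvl 1).
Iteration 2: join on cat_id=4 -> Movies (id 4, parent=1, lvl 2).
Iteration 3: join on cat_id=1 -> Horror (id 1, parent=NULL, lvl 3).
Iteration 4: parent is NULL; no match; recursion stops.
lvl values: 0, 1, 2, 3; the maximum is 3.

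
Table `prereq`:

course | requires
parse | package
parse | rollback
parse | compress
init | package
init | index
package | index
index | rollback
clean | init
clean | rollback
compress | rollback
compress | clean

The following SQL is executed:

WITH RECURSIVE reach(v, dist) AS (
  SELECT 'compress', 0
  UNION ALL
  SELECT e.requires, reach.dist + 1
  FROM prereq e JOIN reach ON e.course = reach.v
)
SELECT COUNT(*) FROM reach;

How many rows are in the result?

10

Base: (compress, dist=0).
Iteration 1: edges from {compress} -> (clean, dist=1), (rollback, dist=1).
Iteration 2: edges from {clean,rollback} -> (init, dist=2), (rollback, dist=2).
Iteration 3: edges from {init,rollback} -> (index, dist=3), (package, dist=3).
Iteration 4: edges from {index,package} -> (index, dist=4), (rollback, dist=4).
Iteration 5: edges from {index,rollback} -> (rollback, dist=5).
Iteration 6: no outgoing edges from {rollback}; recursion stops.
Total rows emitted: 10.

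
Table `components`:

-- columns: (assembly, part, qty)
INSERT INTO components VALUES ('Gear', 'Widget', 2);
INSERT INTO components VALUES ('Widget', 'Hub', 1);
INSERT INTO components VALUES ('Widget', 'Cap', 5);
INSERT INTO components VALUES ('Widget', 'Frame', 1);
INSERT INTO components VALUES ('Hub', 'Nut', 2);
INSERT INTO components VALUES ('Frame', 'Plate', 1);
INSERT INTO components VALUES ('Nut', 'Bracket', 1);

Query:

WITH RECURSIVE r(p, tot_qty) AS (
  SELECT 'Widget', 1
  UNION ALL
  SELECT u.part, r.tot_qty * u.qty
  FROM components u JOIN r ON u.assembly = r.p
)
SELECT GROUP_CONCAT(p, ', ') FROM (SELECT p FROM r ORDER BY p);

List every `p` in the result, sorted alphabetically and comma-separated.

Base: (Widget, tot_qty=1).
Iteration 1: components of {Widget} -> Cap = 1*5 = 5, Frame = 1*1 = 1, Hub = 1*1 = 1.
Iteration 2: components of {Cap,Frame,Hub} -> Nut = 1*2 = 2, Plate = 1*1 = 1.
Iteration 3: components of {Nut,Plate} -> Bracket = 2*1 = 2.
Iteration 4: no further components; recursion stops.

Bracket, Cap, Frame, Hub, Nut, Plate, Widget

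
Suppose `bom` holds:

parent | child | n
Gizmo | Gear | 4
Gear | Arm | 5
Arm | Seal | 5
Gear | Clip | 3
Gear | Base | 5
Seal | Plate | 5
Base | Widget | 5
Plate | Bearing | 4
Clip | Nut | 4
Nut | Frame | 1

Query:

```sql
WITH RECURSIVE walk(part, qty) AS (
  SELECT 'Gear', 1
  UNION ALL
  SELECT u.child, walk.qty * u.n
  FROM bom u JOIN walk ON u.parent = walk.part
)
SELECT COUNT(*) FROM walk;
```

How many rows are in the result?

Base: (Gear, qty=1).
Iteration 1: components of {Gear} -> Arm = 1*5 = 5, Base = 1*5 = 5, Clip = 1*3 = 3.
Iteration 2: components of {Arm,Base,Clip} -> Nut = 3*4 = 12, Seal = 5*5 = 25, Widget = 5*5 = 25.
Iteration 3: components of {Nut,Seal,Widget} -> Frame = 12*1 = 12, Plate = 25*5 = 125.
Iteration 4: components of {Frame,Plate} -> Bearing = 125*4 = 500.
Iteration 5: no further components; recursion stops.
Total rows emitted: 10.

10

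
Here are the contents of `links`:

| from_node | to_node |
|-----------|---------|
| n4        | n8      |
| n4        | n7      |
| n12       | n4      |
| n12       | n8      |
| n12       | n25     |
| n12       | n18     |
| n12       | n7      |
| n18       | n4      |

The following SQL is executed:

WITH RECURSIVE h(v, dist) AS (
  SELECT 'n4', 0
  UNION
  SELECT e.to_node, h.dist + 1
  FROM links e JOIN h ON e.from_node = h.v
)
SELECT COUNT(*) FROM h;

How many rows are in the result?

3

Base: (n4, dist=0).
Iteration 1: edges from {n4} -> (n7, dist=1), (n8, dist=1).
Iteration 2: no outgoing edges from {n7,n8}; recursion stops.
Total rows emitted: 3.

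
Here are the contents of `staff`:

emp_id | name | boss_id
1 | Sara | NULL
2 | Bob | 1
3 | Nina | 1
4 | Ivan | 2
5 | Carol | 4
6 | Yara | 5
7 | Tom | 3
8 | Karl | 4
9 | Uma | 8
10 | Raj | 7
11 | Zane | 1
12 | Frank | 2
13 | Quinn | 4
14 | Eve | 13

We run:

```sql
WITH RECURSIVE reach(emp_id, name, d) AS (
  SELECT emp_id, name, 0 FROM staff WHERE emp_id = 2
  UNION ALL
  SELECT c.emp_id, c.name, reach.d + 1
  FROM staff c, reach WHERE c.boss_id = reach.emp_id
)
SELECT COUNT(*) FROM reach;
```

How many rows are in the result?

9

Base: emp_id=2 (Bob) at d 0.
Iteration 1: rows with boss_id in {2} -> Ivan (id 4, d 1), Frank (id 12, d 1).
Iteration 2: rows with boss_id in {4,12} -> Carol (id 5, d 2), Karl (id 8, d 2), Quinn (id 13, d 2).
Iteration 3: rows with boss_id in {5,8,13} -> Yara (id 6, d 3), Uma (id 9, d 3), Eve (id 14, d 3).
Iteration 4: no rows with boss_id in {6,9,14}; recursion stops.
Total rows emitted: 9.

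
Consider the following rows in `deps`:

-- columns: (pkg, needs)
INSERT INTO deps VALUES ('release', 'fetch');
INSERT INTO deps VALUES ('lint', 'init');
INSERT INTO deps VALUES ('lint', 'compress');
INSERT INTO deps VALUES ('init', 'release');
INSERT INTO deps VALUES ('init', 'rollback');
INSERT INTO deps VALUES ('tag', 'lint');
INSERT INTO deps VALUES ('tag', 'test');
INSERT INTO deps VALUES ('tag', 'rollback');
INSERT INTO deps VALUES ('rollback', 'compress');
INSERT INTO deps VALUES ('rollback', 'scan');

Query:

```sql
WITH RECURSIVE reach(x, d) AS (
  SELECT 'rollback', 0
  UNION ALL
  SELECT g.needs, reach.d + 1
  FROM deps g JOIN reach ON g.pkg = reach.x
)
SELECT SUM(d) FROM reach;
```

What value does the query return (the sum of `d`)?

Base: (rollback, d=0).
Iteration 1: edges from {rollback} -> (compress, d=1), (scan, d=1).
Iteration 2: no outgoing edges from {compress,scan}; recursion stops.
SUM(d) = 0 + 1 + 1 = 2.

2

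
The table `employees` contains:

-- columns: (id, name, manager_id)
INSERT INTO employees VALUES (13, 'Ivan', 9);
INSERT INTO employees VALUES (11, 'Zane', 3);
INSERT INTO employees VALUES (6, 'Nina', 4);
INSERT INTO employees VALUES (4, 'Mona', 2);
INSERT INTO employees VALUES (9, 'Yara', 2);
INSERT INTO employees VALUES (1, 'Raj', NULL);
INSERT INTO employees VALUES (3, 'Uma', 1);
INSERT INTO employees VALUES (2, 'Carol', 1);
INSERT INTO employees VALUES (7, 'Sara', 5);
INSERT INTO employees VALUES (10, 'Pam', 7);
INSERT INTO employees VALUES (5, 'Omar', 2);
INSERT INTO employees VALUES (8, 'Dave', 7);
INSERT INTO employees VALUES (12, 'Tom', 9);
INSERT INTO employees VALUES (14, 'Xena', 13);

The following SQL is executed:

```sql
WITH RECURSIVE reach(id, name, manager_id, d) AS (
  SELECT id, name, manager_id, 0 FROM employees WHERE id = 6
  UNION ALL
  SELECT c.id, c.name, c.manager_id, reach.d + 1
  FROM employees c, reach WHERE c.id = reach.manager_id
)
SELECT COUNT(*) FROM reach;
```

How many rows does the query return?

4

Base: id=6 (Nina), manager_id=4, d 0.
Iteration 1: join on id=4 -> Mona (id 4, manager_id=2, d 1).
Iteration 2: join on id=2 -> Carol (id 2, manager_id=1, d 2).
Iteration 3: join on id=1 -> Raj (id 1, manager_id=NULL, d 3).
Iteration 4: manager_id is NULL; no match; recursion stops.
Total rows emitted: 4.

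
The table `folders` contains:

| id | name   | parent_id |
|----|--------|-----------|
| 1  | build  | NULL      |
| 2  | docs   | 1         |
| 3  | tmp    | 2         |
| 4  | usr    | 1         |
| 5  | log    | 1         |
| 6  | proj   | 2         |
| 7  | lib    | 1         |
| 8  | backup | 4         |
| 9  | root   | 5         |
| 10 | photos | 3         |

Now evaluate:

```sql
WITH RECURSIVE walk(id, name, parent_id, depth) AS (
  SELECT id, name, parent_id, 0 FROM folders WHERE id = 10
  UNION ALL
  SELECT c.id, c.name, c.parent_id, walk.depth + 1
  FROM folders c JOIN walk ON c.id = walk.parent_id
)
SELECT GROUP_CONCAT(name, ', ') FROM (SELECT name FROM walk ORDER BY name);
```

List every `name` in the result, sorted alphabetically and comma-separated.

build, docs, photos, tmp

Base: id=10 (photos), parent_id=3, depth 0.
Iteration 1: join on id=3 -> tmp (id 3, parent_id=2, depth 1).
Iteration 2: join on id=2 -> docs (id 2, parent_id=1, depth 2).
Iteration 3: join on id=1 -> build (id 1, parent_id=NULL, depth 3).
Iteration 4: parent_id is NULL; no match; recursion stops.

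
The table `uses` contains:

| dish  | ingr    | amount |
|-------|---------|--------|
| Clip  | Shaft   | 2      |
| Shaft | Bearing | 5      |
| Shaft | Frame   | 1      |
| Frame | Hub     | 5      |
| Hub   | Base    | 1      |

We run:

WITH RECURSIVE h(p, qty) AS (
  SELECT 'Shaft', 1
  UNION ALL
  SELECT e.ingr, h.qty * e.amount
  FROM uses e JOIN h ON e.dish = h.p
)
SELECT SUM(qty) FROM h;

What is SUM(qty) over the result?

Base: (Shaft, qty=1).
Iteration 1: components of {Shaft} -> Bearing = 1*5 = 5, Frame = 1*1 = 1.
Iteration 2: components of {Bearing,Frame} -> Hub = 1*5 = 5.
Iteration 3: components of {Hub} -> Base = 5*1 = 5.
Iteration 4: no further components; recursion stops.
SUM(qty) = 1 + 5 + 1 + 5 + 5 = 17.

17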